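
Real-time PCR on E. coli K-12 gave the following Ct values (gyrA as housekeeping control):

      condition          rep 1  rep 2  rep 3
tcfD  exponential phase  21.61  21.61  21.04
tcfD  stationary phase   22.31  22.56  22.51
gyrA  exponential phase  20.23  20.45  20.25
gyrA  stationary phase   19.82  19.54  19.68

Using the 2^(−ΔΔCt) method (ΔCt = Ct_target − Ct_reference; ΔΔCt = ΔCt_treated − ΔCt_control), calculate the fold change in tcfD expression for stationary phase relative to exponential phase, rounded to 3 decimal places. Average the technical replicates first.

0.314

Mean Ct: tcfD exponential phase 21.420; tcfD stationary phase 22.460; gyrA exponential phase 20.310; gyrA stationary phase 19.680
ΔCt(exponential phase) = 21.420 − 20.310 = 1.110
ΔCt(stationary phase) = 22.460 − 19.680 = 2.780
ΔΔCt = 2.780 − 1.110 = 1.670
Fold change = 2^(−1.670) = 0.3143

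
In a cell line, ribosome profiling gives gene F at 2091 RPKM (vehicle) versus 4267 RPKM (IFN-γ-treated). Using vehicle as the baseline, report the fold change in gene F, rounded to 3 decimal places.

Fold change = 4267 / 2091 = 2.0407
gene F is upregulated.

2.041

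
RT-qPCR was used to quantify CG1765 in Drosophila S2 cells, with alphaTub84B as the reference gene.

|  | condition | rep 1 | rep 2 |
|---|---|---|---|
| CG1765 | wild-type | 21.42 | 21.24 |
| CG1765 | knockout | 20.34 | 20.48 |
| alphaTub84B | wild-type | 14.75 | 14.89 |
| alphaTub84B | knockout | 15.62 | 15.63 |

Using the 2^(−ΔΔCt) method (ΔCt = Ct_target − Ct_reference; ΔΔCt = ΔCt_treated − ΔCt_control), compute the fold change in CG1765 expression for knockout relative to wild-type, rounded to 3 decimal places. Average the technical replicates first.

3.306

Mean Ct: CG1765 wild-type 21.330; CG1765 knockout 20.410; alphaTub84B wild-type 14.820; alphaTub84B knockout 15.625
ΔCt(wild-type) = 21.330 − 14.820 = 6.510
ΔCt(knockout) = 20.410 − 15.625 = 4.785
ΔΔCt = 4.785 − 6.510 = -1.725
Fold change = 2^(−(-1.725)) = 2^1.725 = 3.3058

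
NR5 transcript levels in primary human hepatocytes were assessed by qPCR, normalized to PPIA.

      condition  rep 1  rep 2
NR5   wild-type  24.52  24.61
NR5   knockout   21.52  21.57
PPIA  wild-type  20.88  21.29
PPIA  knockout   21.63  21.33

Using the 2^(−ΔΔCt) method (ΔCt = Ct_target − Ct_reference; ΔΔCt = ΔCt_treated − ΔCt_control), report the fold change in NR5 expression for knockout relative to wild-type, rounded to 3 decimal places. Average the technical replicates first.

10.666

Mean Ct: NR5 wild-type 24.565; NR5 knockout 21.545; PPIA wild-type 21.085; PPIA knockout 21.480
ΔCt(wild-type) = 24.565 − 21.085 = 3.480
ΔCt(knockout) = 21.545 − 21.480 = 0.065
ΔΔCt = 0.065 − 3.480 = -3.415
Fold change = 2^(−(-3.415)) = 2^3.415 = 10.6664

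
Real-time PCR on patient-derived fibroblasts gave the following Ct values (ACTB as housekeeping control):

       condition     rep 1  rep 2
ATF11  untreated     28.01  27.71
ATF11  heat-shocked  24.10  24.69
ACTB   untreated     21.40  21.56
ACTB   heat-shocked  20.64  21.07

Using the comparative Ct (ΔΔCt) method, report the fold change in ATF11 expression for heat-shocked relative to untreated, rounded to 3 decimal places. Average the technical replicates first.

Mean Ct: ATF11 untreated 27.860; ATF11 heat-shocked 24.395; ACTB untreated 21.480; ACTB heat-shocked 20.855
ΔCt(untreated) = 27.860 − 21.480 = 6.380
ΔCt(heat-shocked) = 24.395 − 20.855 = 3.540
ΔΔCt = 3.540 − 6.380 = -2.840
Fold change = 2^(−(-2.840)) = 2^2.840 = 7.1602

7.160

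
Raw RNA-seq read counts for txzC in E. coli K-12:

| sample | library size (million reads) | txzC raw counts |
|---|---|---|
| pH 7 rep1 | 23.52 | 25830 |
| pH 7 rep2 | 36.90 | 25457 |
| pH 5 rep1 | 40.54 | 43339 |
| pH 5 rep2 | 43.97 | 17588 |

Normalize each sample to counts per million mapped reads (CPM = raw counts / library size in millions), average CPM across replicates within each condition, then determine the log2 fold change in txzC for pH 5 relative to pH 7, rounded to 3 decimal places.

CPM(pH 7 rep1) = 25830 / 23.52 = 1098.2143
CPM(pH 7 rep2) = 25457 / 36.90 = 689.8916
CPM(pH 5 rep1) = 43339 / 40.54 = 1069.0429
CPM(pH 5 rep2) = 17588 / 43.97 = 400.0000
mean CPM(pH 7) = 894.0529; mean CPM(pH 5) = 734.5215
Fold change = 734.5215 / 894.0529 = 0.82156
log2(0.82156) = -0.2836

-0.284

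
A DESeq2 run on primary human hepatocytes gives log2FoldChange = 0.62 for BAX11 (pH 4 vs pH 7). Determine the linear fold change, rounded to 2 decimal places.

1.54

Fold change = 2^(0.62) = 1.537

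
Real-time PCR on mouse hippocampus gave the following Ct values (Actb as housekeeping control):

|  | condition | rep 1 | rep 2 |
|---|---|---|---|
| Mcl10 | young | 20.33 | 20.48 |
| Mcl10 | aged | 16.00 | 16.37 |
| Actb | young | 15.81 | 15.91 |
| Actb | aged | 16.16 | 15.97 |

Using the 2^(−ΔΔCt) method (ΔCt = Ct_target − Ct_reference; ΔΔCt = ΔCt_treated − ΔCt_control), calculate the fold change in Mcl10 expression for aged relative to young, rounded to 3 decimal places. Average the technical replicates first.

21.481

Mean Ct: Mcl10 young 20.405; Mcl10 aged 16.185; Actb young 15.860; Actb aged 16.065
ΔCt(young) = 20.405 − 15.860 = 4.545
ΔCt(aged) = 16.185 − 16.065 = 0.120
ΔΔCt = 0.120 − 4.545 = -4.425
Fold change = 2^(−(-4.425)) = 2^4.425 = 21.4812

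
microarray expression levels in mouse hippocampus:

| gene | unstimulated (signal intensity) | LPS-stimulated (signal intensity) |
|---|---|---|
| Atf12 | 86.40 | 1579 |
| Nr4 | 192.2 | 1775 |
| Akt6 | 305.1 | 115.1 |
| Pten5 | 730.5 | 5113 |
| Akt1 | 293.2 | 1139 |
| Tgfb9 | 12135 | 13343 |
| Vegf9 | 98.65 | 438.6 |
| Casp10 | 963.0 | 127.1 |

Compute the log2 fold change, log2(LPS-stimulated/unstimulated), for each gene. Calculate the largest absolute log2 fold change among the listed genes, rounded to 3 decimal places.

log2(1579/86.40) = 4.192  (Atf12)
log2(1775/192.2) = 3.207  (Nr4)
log2(115.1/305.1) = -1.406  (Akt6)
log2(5113/730.5) = 2.807  (Pten5)
log2(1139/293.2) = 1.958  (Akt1)
log2(13343/12135) = 0.137  (Tgfb9)
log2(438.6/98.65) = 2.153  (Vegf9)
log2(127.1/963.0) = -2.922  (Casp10)
The largest magnitude belongs to Atf12.

4.192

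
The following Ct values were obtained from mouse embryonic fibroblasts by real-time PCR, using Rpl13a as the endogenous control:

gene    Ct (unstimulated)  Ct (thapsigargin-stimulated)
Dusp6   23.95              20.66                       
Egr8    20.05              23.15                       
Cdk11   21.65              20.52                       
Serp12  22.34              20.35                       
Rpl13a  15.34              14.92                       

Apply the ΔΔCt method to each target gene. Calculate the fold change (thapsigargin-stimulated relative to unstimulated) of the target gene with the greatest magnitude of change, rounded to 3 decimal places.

0.087

Dusp6: ΔΔCt = (20.66−14.92) − (23.95−15.34) = 5.74 − 8.61 = -2.87; fold change = 2^2.87 = 7.311
Egr8: ΔΔCt = (23.15−14.92) − (20.05−15.34) = 8.23 − 4.71 = 3.52; fold change = 2^-3.52 = 0.087
Cdk11: ΔΔCt = (20.52−14.92) − (21.65−15.34) = 5.60 − 6.31 = -0.71; fold change = 2^0.71 = 1.636
Serp12: ΔΔCt = (20.35−14.92) − (22.34−15.34) = 5.43 − 7.00 = -1.57; fold change = 2^1.57 = 2.969
Egr8 has the largest |ΔΔCt| = 3.52.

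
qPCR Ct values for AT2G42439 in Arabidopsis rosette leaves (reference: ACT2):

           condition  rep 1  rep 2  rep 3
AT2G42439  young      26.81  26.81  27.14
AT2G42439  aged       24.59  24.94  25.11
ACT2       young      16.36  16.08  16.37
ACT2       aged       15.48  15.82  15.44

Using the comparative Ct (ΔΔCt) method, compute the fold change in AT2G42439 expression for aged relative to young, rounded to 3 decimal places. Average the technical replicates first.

2.549

Mean Ct: AT2G42439 young 26.920; AT2G42439 aged 24.880; ACT2 young 16.270; ACT2 aged 15.580
ΔCt(young) = 26.920 − 16.270 = 10.650
ΔCt(aged) = 24.880 − 15.580 = 9.300
ΔΔCt = 9.300 − 10.650 = -1.350
Fold change = 2^(−(-1.350)) = 2^1.350 = 2.5491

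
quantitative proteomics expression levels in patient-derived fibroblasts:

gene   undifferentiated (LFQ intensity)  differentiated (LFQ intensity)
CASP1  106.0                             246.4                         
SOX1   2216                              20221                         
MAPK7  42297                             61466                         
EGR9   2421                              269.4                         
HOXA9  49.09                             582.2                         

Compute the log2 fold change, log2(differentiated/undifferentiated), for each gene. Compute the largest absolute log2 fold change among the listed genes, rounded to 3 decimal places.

log2(246.4/106.0) = 1.217  (CASP1)
log2(20221/2216) = 3.190  (SOX1)
log2(61466/42297) = 0.539  (MAPK7)
log2(269.4/2421) = -3.168  (EGR9)
log2(582.2/49.09) = 3.568  (HOXA9)
The largest magnitude belongs to HOXA9.

3.568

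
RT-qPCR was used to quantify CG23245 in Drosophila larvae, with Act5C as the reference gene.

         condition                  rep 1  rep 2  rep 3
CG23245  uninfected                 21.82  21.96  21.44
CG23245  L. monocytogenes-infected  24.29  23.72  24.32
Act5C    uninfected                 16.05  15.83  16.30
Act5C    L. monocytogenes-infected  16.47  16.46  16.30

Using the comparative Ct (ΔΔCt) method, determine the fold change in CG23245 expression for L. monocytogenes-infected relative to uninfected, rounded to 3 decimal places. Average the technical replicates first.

0.247

Mean Ct: CG23245 uninfected 21.740; CG23245 L. monocytogenes-infected 24.110; Act5C uninfected 16.060; Act5C L. monocytogenes-infected 16.410
ΔCt(uninfected) = 21.740 − 16.060 = 5.680
ΔCt(L. monocytogenes-infected) = 24.110 − 16.410 = 7.700
ΔΔCt = 7.700 − 5.680 = 2.020
Fold change = 2^(−2.020) = 0.2466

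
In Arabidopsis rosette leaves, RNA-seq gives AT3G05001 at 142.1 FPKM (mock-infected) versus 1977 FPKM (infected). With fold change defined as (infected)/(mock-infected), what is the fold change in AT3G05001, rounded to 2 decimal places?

Fold change = 1977 / 142.1 = 13.913
AT3G05001 is upregulated.

13.91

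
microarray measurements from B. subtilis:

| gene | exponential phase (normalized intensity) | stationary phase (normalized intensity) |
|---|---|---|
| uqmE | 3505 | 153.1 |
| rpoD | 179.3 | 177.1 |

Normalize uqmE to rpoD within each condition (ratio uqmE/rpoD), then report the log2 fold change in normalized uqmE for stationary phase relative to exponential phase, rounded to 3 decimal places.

uqmE/rpoD (exponential phase) = 3505 / 179.3 = 19.548
uqmE/rpoD (stationary phase) = 153.1 / 177.1 = 0.86448
Fold change = 0.86448 / 19.548 = 0.0442
log2(0.0442) = -4.4991

-4.499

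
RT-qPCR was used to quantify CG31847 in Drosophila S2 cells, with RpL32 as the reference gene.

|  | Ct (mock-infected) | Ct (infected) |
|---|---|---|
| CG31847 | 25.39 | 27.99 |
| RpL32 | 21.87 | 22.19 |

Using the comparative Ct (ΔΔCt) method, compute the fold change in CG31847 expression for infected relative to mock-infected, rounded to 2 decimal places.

ΔCt(mock-infected) = 25.390 − 21.870 = 3.520
ΔCt(infected) = 27.990 − 22.190 = 5.800
ΔΔCt = 5.800 − 3.520 = 2.280
Fold change = 2^(−2.280) = 0.206

0.21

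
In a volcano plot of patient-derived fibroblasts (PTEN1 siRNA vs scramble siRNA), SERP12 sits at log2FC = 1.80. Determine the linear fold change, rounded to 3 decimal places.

Fold change = 2^(1.80) = 3.4822

3.482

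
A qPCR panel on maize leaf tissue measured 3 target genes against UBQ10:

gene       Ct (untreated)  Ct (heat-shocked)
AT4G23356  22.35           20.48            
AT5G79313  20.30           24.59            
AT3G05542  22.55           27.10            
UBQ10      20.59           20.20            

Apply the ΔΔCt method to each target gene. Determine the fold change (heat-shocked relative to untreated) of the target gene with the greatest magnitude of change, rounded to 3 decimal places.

0.033

AT4G23356: ΔΔCt = (20.48−20.20) − (22.35−20.59) = 0.28 − 1.76 = -1.48; fold change = 2^1.48 = 2.789
AT5G79313: ΔΔCt = (24.59−20.20) − (20.30−20.59) = 4.39 − (-0.29) = 4.68; fold change = 2^-4.68 = 0.039
AT3G05542: ΔΔCt = (27.10−20.20) − (22.55−20.59) = 6.90 − 1.96 = 4.94; fold change = 2^-4.94 = 0.033
AT3G05542 has the largest |ΔΔCt| = 4.94.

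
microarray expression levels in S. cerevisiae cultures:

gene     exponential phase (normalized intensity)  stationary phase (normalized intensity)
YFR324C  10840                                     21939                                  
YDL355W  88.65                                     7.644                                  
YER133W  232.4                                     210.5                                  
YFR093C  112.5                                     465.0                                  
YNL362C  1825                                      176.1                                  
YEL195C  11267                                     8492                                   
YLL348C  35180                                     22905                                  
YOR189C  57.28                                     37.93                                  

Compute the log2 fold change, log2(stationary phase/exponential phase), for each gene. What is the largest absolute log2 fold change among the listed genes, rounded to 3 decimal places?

log2(21939/10840) = 1.017  (YFR324C)
log2(7.644/88.65) = -3.536  (YDL355W)
log2(210.5/232.4) = -0.143  (YER133W)
log2(465.0/112.5) = 2.047  (YFR093C)
log2(176.1/1825) = -3.373  (YNL362C)
log2(8492/11267) = -0.408  (YEL195C)
log2(22905/35180) = -0.619  (YLL348C)
log2(37.93/57.28) = -0.595  (YOR189C)
The largest magnitude belongs to YDL355W.

3.536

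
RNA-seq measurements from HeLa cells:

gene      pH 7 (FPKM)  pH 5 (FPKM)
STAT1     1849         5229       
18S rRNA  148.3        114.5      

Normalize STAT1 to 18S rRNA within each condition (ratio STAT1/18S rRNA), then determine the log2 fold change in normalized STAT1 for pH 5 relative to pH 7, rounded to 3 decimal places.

1.873

STAT1/18S rRNA (pH 7) = 1849 / 148.3 = 12.468
STAT1/18S rRNA (pH 5) = 5229 / 114.5 = 45.668
Fold change = 45.668 / 12.468 = 3.6628
log2(3.6628) = 1.8730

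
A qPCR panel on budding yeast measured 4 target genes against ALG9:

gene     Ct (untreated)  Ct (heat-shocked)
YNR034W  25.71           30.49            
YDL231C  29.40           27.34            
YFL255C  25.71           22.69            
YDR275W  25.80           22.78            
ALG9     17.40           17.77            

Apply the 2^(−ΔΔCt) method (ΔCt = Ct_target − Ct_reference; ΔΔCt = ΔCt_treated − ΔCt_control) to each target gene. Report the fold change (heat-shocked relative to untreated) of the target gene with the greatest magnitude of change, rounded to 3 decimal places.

YNR034W: ΔΔCt = (30.49−17.77) − (25.71−17.40) = 12.72 − 8.31 = 4.41; fold change = 2^-4.41 = 0.047
YDL231C: ΔΔCt = (27.34−17.77) − (29.40−17.40) = 9.57 − 12.00 = -2.43; fold change = 2^2.43 = 5.389
YFL255C: ΔΔCt = (22.69−17.77) − (25.71−17.40) = 4.92 − 8.31 = -3.39; fold change = 2^3.39 = 10.483
YDR275W: ΔΔCt = (22.78−17.77) − (25.80−17.40) = 5.01 − 8.40 = -3.39; fold change = 2^3.39 = 10.483
YNR034W has the largest |ΔΔCt| = 4.41.

0.047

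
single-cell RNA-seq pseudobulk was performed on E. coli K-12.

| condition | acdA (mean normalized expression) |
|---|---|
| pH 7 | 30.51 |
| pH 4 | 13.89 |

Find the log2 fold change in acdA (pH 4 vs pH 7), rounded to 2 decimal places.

-1.14

Fold change = 13.89 / 30.51 = 0.4553
log2(0.4553) = -1.135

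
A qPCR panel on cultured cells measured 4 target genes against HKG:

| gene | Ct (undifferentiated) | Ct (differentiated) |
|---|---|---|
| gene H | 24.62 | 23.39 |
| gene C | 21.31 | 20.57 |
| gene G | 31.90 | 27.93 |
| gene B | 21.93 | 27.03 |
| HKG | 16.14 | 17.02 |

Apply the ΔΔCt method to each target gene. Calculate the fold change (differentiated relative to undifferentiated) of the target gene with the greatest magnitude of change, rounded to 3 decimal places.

28.840

gene H: ΔΔCt = (23.39−17.02) − (24.62−16.14) = 6.37 − 8.48 = -2.11; fold change = 2^2.11 = 4.317
gene C: ΔΔCt = (20.57−17.02) − (21.31−16.14) = 3.55 − 5.17 = -1.62; fold change = 2^1.62 = 3.074
gene G: ΔΔCt = (27.93−17.02) − (31.90−16.14) = 10.91 − 15.76 = -4.85; fold change = 2^4.85 = 28.840
gene B: ΔΔCt = (27.03−17.02) − (21.93−16.14) = 10.01 − 5.79 = 4.22; fold change = 2^-4.22 = 0.054
gene G has the largest |ΔΔCt| = 4.85.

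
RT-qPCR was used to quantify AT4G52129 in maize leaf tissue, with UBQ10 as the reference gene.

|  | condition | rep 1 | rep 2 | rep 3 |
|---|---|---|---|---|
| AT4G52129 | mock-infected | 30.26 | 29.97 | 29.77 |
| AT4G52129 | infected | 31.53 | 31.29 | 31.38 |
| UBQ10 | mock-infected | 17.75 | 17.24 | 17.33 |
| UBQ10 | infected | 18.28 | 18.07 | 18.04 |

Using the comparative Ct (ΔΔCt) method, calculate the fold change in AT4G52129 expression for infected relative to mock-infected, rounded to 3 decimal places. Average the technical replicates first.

0.611

Mean Ct: AT4G52129 mock-infected 30.000; AT4G52129 infected 31.400; UBQ10 mock-infected 17.440; UBQ10 infected 18.130
ΔCt(mock-infected) = 30.000 − 17.440 = 12.560
ΔCt(infected) = 31.400 − 18.130 = 13.270
ΔΔCt = 13.270 − 12.560 = 0.710
Fold change = 2^(−0.710) = 0.6113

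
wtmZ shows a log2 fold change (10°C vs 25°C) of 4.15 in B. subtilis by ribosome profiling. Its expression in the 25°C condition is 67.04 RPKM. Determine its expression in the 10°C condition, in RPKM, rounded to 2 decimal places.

1190.17

Fold change = 2^(4.15) = 17.7531
10°C expression = 67.04 × 17.7531 = 1190.17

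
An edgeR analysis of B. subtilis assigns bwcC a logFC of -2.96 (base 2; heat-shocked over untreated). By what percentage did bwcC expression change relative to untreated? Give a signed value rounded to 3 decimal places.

Fold change = 2^(-2.96) = 0.1285
Percent change = (FC − 1) × 100% = (0.1285 − 1) × 100 = -87.149%

-87.149%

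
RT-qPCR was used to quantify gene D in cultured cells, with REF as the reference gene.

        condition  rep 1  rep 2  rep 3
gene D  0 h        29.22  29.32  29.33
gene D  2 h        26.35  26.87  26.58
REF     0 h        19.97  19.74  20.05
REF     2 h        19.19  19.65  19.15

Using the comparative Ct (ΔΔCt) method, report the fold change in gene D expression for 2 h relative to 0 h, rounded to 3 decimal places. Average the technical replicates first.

4.287

Mean Ct: gene D 0 h 29.290; gene D 2 h 26.600; REF 0 h 19.920; REF 2 h 19.330
ΔCt(0 h) = 29.290 − 19.920 = 9.370
ΔCt(2 h) = 26.600 − 19.330 = 7.270
ΔΔCt = 7.270 − 9.370 = -2.100
Fold change = 2^(−(-2.100)) = 2^2.100 = 4.2871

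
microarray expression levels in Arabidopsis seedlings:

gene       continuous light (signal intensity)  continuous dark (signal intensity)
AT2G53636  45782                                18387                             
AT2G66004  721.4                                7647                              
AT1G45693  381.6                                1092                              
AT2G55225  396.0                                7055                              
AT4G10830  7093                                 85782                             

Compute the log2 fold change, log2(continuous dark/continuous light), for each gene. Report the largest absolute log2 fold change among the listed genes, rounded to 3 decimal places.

4.155

log2(18387/45782) = -1.316  (AT2G53636)
log2(7647/721.4) = 3.406  (AT2G66004)
log2(1092/381.6) = 1.517  (AT1G45693)
log2(7055/396.0) = 4.155  (AT2G55225)
log2(85782/7093) = 3.596  (AT4G10830)
The largest magnitude belongs to AT2G55225.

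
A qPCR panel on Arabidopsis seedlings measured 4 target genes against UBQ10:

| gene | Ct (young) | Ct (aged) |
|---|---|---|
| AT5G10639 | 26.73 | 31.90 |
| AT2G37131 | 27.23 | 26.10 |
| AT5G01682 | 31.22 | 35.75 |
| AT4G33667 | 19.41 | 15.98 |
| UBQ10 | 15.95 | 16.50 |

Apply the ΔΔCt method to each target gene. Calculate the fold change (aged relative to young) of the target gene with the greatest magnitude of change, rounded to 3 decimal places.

AT5G10639: ΔΔCt = (31.90−16.50) − (26.73−15.95) = 15.40 − 10.78 = 4.62; fold change = 2^-4.62 = 0.041
AT2G37131: ΔΔCt = (26.10−16.50) − (27.23−15.95) = 9.60 − 11.28 = -1.68; fold change = 2^1.68 = 3.204
AT5G01682: ΔΔCt = (35.75−16.50) − (31.22−15.95) = 19.25 − 15.27 = 3.98; fold change = 2^-3.98 = 0.063
AT4G33667: ΔΔCt = (15.98−16.50) − (19.41−15.95) = -0.52 − 3.46 = -3.98; fold change = 2^3.98 = 15.780
AT5G10639 has the largest |ΔΔCt| = 4.62.

0.041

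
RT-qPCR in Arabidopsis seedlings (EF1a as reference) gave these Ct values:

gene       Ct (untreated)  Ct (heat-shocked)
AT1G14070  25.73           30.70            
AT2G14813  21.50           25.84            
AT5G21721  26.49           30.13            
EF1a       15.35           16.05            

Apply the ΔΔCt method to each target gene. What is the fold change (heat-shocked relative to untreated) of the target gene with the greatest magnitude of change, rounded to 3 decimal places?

0.052

AT1G14070: ΔΔCt = (30.70−16.05) − (25.73−15.35) = 14.65 − 10.38 = 4.27; fold change = 2^-4.27 = 0.052
AT2G14813: ΔΔCt = (25.84−16.05) − (21.50−15.35) = 9.79 − 6.15 = 3.64; fold change = 2^-3.64 = 0.080
AT5G21721: ΔΔCt = (30.13−16.05) − (26.49−15.35) = 14.08 − 11.14 = 2.94; fold change = 2^-2.94 = 0.130
AT1G14070 has the largest |ΔΔCt| = 4.27.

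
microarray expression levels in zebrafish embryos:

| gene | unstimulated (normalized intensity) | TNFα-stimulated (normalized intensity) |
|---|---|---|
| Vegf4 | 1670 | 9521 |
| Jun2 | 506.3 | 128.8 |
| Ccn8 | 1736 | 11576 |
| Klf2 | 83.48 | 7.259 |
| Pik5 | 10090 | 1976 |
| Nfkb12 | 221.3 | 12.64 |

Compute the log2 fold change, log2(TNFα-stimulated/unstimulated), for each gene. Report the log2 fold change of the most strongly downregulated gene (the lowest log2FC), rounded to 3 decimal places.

-4.130

log2(9521/1670) = 2.511  (Vegf4)
log2(128.8/506.3) = -1.975  (Jun2)
log2(11576/1736) = 2.737  (Ccn8)
log2(7.259/83.48) = -3.524  (Klf2)
log2(1976/10090) = -2.352  (Pik5)
log2(12.64/221.3) = -4.130  (Nfkb12)
Nfkb12 is most strongly downregulated.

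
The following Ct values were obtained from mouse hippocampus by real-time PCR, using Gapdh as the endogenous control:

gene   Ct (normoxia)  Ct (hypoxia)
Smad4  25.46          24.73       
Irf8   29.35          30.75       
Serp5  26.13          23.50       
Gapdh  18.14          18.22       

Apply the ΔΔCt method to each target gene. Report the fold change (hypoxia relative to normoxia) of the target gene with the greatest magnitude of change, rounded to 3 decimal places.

6.543

Smad4: ΔΔCt = (24.73−18.22) − (25.46−18.14) = 6.51 − 7.32 = -0.81; fold change = 2^0.81 = 1.753
Irf8: ΔΔCt = (30.75−18.22) − (29.35−18.14) = 12.53 − 11.21 = 1.32; fold change = 2^-1.32 = 0.401
Serp5: ΔΔCt = (23.50−18.22) − (26.13−18.14) = 5.28 − 7.99 = -2.71; fold change = 2^2.71 = 6.543
Serp5 has the largest |ΔΔCt| = 2.71.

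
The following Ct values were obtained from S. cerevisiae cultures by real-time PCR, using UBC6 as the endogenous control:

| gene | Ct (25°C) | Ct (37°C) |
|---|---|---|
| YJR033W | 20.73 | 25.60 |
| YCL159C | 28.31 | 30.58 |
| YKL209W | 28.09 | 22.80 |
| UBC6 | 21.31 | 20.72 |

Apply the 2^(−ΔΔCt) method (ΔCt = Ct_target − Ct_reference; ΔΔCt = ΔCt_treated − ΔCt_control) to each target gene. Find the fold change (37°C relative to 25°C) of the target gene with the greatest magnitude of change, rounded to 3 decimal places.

0.023

YJR033W: ΔΔCt = (25.60−20.72) − (20.73−21.31) = 4.88 − (-0.58) = 5.46; fold change = 2^-5.46 = 0.023
YCL159C: ΔΔCt = (30.58−20.72) − (28.31−21.31) = 9.86 − 7.00 = 2.86; fold change = 2^-2.86 = 0.138
YKL209W: ΔΔCt = (22.80−20.72) − (28.09−21.31) = 2.08 − 6.78 = -4.70; fold change = 2^4.70 = 25.992
YJR033W has the largest |ΔΔCt| = 5.46.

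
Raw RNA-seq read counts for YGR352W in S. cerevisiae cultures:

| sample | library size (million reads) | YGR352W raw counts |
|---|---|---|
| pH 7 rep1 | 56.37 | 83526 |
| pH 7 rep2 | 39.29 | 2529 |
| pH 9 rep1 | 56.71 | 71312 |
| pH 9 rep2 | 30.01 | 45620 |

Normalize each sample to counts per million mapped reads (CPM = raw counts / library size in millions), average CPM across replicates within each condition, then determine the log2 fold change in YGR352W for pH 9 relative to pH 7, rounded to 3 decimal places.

CPM(pH 7 rep1) = 83526 / 56.37 = 1481.7456
CPM(pH 7 rep2) = 2529 / 39.29 = 64.3675
CPM(pH 9 rep1) = 71312 / 56.71 = 1257.4855
CPM(pH 9 rep2) = 45620 / 30.01 = 1520.1599
mean CPM(pH 7) = 773.0566; mean CPM(pH 9) = 1388.8227
Fold change = 1388.8227 / 773.0566 = 1.79653
log2(1.79653) = 0.8452

0.845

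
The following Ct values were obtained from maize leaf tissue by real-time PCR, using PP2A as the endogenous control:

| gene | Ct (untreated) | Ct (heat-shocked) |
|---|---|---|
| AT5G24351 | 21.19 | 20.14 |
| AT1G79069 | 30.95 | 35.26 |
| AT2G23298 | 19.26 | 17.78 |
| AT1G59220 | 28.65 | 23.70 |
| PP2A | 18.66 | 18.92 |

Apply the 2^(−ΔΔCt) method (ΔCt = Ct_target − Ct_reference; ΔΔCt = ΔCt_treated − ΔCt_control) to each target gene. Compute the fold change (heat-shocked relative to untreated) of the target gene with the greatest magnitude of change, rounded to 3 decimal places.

AT5G24351: ΔΔCt = (20.14−18.92) − (21.19−18.66) = 1.22 − 2.53 = -1.31; fold change = 2^1.31 = 2.479
AT1G79069: ΔΔCt = (35.26−18.92) − (30.95−18.66) = 16.34 − 12.29 = 4.05; fold change = 2^-4.05 = 0.060
AT2G23298: ΔΔCt = (17.78−18.92) − (19.26−18.66) = -1.14 − 0.60 = -1.74; fold change = 2^1.74 = 3.340
AT1G59220: ΔΔCt = (23.70−18.92) − (28.65−18.66) = 4.78 − 9.99 = -5.21; fold change = 2^5.21 = 37.014
AT1G59220 has the largest |ΔΔCt| = 5.21.

37.014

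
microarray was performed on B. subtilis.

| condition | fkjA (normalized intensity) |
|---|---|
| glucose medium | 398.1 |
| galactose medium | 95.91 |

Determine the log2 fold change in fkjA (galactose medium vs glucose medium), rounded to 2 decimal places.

Fold change = 95.91 / 398.1 = 0.2409
log2(0.2409) = -2.053

-2.05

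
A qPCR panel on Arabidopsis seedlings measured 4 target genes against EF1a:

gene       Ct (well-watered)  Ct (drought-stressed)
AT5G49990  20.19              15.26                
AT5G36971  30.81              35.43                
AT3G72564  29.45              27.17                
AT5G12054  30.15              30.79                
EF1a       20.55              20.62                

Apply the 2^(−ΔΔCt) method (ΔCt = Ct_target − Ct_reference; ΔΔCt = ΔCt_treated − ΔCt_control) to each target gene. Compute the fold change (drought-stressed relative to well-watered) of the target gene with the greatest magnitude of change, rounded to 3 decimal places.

32.000

AT5G49990: ΔΔCt = (15.26−20.62) − (20.19−20.55) = -5.36 − (-0.36) = -5.00; fold change = 2^5.00 = 32.000
AT5G36971: ΔΔCt = (35.43−20.62) − (30.81−20.55) = 14.81 − 10.26 = 4.55; fold change = 2^-4.55 = 0.043
AT3G72564: ΔΔCt = (27.17−20.62) − (29.45−20.55) = 6.55 − 8.90 = -2.35; fold change = 2^2.35 = 5.098
AT5G12054: ΔΔCt = (30.79−20.62) − (30.15−20.55) = 10.17 − 9.60 = 0.57; fold change = 2^-0.57 = 0.674
AT5G49990 has the largest |ΔΔCt| = 5.00.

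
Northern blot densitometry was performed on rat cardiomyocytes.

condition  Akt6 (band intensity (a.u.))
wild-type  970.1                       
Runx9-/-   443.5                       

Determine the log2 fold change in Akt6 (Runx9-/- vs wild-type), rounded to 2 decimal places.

-1.13

Fold change = 443.5 / 970.1 = 0.4572
log2(0.4572) = -1.129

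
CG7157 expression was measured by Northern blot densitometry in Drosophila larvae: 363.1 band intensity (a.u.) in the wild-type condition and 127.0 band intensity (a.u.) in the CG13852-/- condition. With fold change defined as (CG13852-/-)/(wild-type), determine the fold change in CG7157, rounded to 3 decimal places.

Fold change = 127.0 / 363.1 = 0.3498
CG7157 is downregulated.

0.350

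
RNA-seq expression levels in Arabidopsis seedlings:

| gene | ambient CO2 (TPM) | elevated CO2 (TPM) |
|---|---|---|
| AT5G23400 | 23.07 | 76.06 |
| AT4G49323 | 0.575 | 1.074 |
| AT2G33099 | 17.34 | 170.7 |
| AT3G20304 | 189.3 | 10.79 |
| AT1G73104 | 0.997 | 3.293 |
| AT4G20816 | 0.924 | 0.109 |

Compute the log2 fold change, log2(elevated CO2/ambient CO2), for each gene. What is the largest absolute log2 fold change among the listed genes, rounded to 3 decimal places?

log2(76.06/23.07) = 1.721  (AT5G23400)
log2(1.074/0.575) = 0.901  (AT4G49323)
log2(170.7/17.34) = 3.299  (AT2G33099)
log2(10.79/189.3) = -4.133  (AT3G20304)
log2(3.293/0.997) = 1.724  (AT1G73104)
log2(0.109/0.924) = -3.084  (AT4G20816)
The largest magnitude belongs to AT3G20304.

4.133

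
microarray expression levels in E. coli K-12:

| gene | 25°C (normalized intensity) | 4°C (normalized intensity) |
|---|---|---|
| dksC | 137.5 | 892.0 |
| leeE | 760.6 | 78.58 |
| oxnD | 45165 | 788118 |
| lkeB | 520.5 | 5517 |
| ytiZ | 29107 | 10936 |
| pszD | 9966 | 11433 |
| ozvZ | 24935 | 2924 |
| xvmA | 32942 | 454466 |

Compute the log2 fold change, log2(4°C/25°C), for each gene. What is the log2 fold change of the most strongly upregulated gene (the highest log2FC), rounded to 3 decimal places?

log2(892.0/137.5) = 2.698  (dksC)
log2(78.58/760.6) = -3.275  (leeE)
log2(788118/45165) = 4.125  (oxnD)
log2(5517/520.5) = 3.406  (lkeB)
log2(10936/29107) = -1.412  (ytiZ)
log2(11433/9966) = 0.198  (pszD)
log2(2924/24935) = -3.092  (ozvZ)
log2(454466/32942) = 3.786  (xvmA)
oxnD is most strongly upregulated.

4.125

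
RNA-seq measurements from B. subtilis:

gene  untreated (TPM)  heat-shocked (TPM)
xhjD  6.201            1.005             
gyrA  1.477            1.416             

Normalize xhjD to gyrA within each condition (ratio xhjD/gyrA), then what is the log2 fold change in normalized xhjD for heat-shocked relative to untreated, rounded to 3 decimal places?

-2.564

xhjD/gyrA (untreated) = 6.201 / 1.477 = 4.1984
xhjD/gyrA (heat-shocked) = 1.005 / 1.416 = 0.70975
Fold change = 0.70975 / 4.1984 = 0.1691
log2(0.1691) = -2.5645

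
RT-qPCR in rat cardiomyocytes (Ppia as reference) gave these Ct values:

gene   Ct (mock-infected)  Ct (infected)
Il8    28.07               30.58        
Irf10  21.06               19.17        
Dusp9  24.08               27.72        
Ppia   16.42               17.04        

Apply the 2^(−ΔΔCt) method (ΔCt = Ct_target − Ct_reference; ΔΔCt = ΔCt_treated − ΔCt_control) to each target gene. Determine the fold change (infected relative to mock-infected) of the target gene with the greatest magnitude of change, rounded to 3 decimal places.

Il8: ΔΔCt = (30.58−17.04) − (28.07−16.42) = 13.54 − 11.65 = 1.89; fold change = 2^-1.89 = 0.270
Irf10: ΔΔCt = (19.17−17.04) − (21.06−16.42) = 2.13 − 4.64 = -2.51; fold change = 2^2.51 = 5.696
Dusp9: ΔΔCt = (27.72−17.04) − (24.08−16.42) = 10.68 − 7.66 = 3.02; fold change = 2^-3.02 = 0.123
Dusp9 has the largest |ΔΔCt| = 3.02.

0.123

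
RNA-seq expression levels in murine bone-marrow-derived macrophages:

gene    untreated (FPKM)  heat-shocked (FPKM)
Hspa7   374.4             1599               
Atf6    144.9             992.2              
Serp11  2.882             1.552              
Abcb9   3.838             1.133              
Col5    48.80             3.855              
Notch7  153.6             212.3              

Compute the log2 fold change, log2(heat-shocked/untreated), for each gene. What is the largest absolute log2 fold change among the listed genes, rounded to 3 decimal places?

3.662

log2(1599/374.4) = 2.095  (Hspa7)
log2(992.2/144.9) = 2.776  (Atf6)
log2(1.552/2.882) = -0.893  (Serp11)
log2(1.133/3.838) = -1.760  (Abcb9)
log2(3.855/48.80) = -3.662  (Col5)
log2(212.3/153.6) = 0.467  (Notch7)
The largest magnitude belongs to Col5.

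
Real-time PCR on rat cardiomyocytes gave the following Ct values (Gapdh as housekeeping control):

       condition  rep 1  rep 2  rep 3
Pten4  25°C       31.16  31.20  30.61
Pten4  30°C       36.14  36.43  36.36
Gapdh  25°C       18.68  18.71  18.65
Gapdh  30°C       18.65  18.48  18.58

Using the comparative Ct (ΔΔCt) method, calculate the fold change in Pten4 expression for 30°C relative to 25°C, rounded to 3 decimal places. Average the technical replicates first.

Mean Ct: Pten4 25°C 30.990; Pten4 30°C 36.310; Gapdh 25°C 18.680; Gapdh 30°C 18.570
ΔCt(25°C) = 30.990 − 18.680 = 12.310
ΔCt(30°C) = 36.310 − 18.570 = 17.740
ΔΔCt = 17.740 − 12.310 = 5.430
Fold change = 2^(−5.430) = 0.0232

0.023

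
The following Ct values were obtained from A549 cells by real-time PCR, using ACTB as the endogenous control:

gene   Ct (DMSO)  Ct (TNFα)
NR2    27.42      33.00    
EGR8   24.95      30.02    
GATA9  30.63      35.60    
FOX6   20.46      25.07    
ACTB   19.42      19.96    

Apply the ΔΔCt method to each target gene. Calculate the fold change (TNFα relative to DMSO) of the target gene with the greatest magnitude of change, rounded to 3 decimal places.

NR2: ΔΔCt = (33.00−19.96) − (27.42−19.42) = 13.04 − 8.00 = 5.04; fold change = 2^-5.04 = 0.030
EGR8: ΔΔCt = (30.02−19.96) − (24.95−19.42) = 10.06 − 5.53 = 4.53; fold change = 2^-4.53 = 0.043
GATA9: ΔΔCt = (35.60−19.96) − (30.63−19.42) = 15.64 − 11.21 = 4.43; fold change = 2^-4.43 = 0.046
FOX6: ΔΔCt = (25.07−19.96) − (20.46−19.42) = 5.11 − 1.04 = 4.07; fold change = 2^-4.07 = 0.060
NR2 has the largest |ΔΔCt| = 5.04.

0.030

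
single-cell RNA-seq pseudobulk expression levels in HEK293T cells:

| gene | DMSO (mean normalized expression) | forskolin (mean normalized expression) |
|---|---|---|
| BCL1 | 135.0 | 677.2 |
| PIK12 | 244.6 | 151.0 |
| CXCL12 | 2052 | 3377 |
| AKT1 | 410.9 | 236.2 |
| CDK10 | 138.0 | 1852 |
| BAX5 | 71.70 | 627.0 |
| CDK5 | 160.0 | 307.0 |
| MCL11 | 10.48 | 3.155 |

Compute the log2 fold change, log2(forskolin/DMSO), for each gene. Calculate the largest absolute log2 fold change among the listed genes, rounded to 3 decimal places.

log2(677.2/135.0) = 2.327  (BCL1)
log2(151.0/244.6) = -0.696  (PIK12)
log2(3377/2052) = 0.719  (CXCL12)
log2(236.2/410.9) = -0.799  (AKT1)
log2(1852/138.0) = 3.746  (CDK10)
log2(627.0/71.70) = 3.128  (BAX5)
log2(307.0/160.0) = 0.940  (CDK5)
log2(3.155/10.48) = -1.732  (MCL11)
The largest magnitude belongs to CDK10.

3.746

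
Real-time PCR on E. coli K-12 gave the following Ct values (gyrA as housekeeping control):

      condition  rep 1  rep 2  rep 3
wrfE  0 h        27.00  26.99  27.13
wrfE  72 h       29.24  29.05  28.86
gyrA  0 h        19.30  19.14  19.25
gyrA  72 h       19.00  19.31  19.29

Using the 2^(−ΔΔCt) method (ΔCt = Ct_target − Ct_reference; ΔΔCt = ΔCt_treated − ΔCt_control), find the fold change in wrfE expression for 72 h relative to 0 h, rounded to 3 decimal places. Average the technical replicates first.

0.243

Mean Ct: wrfE 0 h 27.040; wrfE 72 h 29.050; gyrA 0 h 19.230; gyrA 72 h 19.200
ΔCt(0 h) = 27.040 − 19.230 = 7.810
ΔCt(72 h) = 29.050 − 19.200 = 9.850
ΔΔCt = 9.850 − 7.810 = 2.040
Fold change = 2^(−2.040) = 0.2432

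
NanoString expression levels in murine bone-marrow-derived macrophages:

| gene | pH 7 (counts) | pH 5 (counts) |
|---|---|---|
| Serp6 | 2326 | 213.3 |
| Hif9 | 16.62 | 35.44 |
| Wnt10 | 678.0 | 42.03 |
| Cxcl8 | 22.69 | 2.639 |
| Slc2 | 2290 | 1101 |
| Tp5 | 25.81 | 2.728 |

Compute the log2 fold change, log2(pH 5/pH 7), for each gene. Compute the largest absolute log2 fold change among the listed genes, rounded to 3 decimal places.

4.012

log2(213.3/2326) = -3.447  (Serp6)
log2(35.44/16.62) = 1.092  (Hif9)
log2(42.03/678.0) = -4.012  (Wnt10)
log2(2.639/22.69) = -3.104  (Cxcl8)
log2(1101/2290) = -1.057  (Slc2)
log2(2.728/25.81) = -3.242  (Tp5)
The largest magnitude belongs to Wnt10.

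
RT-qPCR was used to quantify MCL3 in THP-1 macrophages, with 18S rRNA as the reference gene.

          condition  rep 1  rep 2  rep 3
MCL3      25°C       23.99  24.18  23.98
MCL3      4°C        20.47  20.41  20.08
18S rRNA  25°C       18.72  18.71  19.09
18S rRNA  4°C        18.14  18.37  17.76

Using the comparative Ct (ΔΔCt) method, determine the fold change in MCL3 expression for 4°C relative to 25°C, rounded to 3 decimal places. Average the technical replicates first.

Mean Ct: MCL3 25°C 24.050; MCL3 4°C 20.320; 18S rRNA 25°C 18.840; 18S rRNA 4°C 18.090
ΔCt(25°C) = 24.050 − 18.840 = 5.210
ΔCt(4°C) = 20.320 − 18.090 = 2.230
ΔΔCt = 2.230 − 5.210 = -2.980
Fold change = 2^(−(-2.980)) = 2^2.980 = 7.8899

7.890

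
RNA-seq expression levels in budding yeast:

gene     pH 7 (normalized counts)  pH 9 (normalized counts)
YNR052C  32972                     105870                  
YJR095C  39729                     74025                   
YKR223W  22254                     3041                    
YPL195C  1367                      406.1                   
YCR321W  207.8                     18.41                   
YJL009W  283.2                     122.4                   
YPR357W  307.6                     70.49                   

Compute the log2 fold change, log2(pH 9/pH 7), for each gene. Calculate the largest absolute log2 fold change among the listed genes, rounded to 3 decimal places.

3.497

log2(105870/32972) = 1.683  (YNR052C)
log2(74025/39729) = 0.898  (YJR095C)
log2(3041/22254) = -2.871  (YKR223W)
log2(406.1/1367) = -1.751  (YPL195C)
log2(18.41/207.8) = -3.497  (YCR321W)
log2(122.4/283.2) = -1.210  (YJL009W)
log2(70.49/307.6) = -2.126  (YPR357W)
The largest magnitude belongs to YCR321W.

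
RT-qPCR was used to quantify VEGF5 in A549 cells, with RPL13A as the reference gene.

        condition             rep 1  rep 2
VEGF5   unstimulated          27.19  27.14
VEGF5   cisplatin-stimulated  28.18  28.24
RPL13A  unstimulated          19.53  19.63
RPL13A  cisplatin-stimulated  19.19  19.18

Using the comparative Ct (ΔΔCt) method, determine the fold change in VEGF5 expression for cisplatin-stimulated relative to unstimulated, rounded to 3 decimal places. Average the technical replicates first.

Mean Ct: VEGF5 unstimulated 27.165; VEGF5 cisplatin-stimulated 28.210; RPL13A unstimulated 19.580; RPL13A cisplatin-stimulated 19.185
ΔCt(unstimulated) = 27.165 − 19.580 = 7.585
ΔCt(cisplatin-stimulated) = 28.210 − 19.185 = 9.025
ΔΔCt = 9.025 − 7.585 = 1.440
Fold change = 2^(−1.440) = 0.3686

0.369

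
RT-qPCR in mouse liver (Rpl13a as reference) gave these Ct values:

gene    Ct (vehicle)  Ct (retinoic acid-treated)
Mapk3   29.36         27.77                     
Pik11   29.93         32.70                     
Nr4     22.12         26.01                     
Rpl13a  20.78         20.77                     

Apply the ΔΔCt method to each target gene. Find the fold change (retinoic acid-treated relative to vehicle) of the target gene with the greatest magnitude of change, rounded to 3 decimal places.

Mapk3: ΔΔCt = (27.77−20.77) − (29.36−20.78) = 7.00 − 8.58 = -1.58; fold change = 2^1.58 = 2.990
Pik11: ΔΔCt = (32.70−20.77) − (29.93−20.78) = 11.93 − 9.15 = 2.78; fold change = 2^-2.78 = 0.146
Nr4: ΔΔCt = (26.01−20.77) − (22.12−20.78) = 5.24 − 1.34 = 3.90; fold change = 2^-3.90 = 0.067
Nr4 has the largest |ΔΔCt| = 3.90.

0.067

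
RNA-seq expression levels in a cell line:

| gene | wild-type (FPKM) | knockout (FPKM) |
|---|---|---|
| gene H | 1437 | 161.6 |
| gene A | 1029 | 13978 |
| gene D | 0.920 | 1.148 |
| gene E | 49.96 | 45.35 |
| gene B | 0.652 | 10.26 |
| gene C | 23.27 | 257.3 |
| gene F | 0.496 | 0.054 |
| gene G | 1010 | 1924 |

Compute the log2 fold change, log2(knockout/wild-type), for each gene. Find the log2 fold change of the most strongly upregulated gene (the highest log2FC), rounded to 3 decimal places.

3.976

log2(161.6/1437) = -3.153  (gene H)
log2(13978/1029) = 3.764  (gene A)
log2(1.148/0.920) = 0.319  (gene D)
log2(45.35/49.96) = -0.140  (gene E)
log2(10.26/0.652) = 3.976  (gene B)
log2(257.3/23.27) = 3.467  (gene C)
log2(0.054/0.496) = -3.199  (gene F)
log2(1924/1010) = 0.930  (gene G)
gene B is most strongly upregulated.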